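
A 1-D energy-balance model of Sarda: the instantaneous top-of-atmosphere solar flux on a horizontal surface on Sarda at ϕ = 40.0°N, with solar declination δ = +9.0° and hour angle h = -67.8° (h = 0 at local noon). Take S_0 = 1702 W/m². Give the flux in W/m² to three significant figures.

cos θ_z = sin ϕ sin δ + cos ϕ cos δ cos h = 0.100554 + 0.285879 = 0.386433.
Flux = S_0 · cos θ_z = 1702 × 0.386433 = 657.7 W/m².

658 W/m²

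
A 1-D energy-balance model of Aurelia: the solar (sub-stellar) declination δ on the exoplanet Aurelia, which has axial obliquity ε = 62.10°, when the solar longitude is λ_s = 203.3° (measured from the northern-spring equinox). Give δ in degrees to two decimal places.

δ = -20.46°

sin δ = sin ε · sin λ_s = sin 62.10° × sin 203.3° = -0.349570.
δ = arcsin(-0.349570) = -20.46°.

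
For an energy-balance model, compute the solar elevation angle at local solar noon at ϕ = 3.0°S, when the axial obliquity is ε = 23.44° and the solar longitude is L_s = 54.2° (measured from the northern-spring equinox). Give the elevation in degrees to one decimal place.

68.2°

Solar declination: sin δ = sin ε · sin L_s = sin 23.44° × sin 54.2° = 0.32263, so δ = +18.822°.
At local noon the hour angle is zero, so the zenith angle equals |ϕ − δ| = |-3.0° − (+18.822°)| = 21.822°.
Elevation = 90° − 21.822° = 68.2°.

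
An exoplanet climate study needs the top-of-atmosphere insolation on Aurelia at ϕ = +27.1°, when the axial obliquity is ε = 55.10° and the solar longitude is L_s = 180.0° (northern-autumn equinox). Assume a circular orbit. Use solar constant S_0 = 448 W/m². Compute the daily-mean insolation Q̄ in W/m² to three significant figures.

Solar declination: sin δ = sin ε · sin L_s = sin 55.10° × sin 180.0° = 0.00000, so δ = +0.000°.
cos h₀ = −tan(+27.1°) tan(+0.000°) = -0.0000, h₀ = 1.5708 rad.
Bracket: h₀ sin ϕ sin δ + cos ϕ cos δ sin h₀ = 1.5708×0.45554×0.00000 + 0.89021×1.00000×1.00000 = 0.000000 + 0.890210 = 0.890210.
Q̄ = (S_0/π) × [bracket] = (448/π) × 0.890210 = 126.9 W/m².

Q̄ ≈ 127 W/m²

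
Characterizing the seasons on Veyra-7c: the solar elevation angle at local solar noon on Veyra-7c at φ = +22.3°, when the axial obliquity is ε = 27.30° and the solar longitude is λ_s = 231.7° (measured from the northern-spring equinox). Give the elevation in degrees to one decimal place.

Solar declination: sin δ = sin ε · sin λ_s = sin 27.30° × sin 231.7° = -0.35994, so δ = -21.096°.
At local noon the hour angle is zero, so the zenith angle equals |φ − δ| = |+22.3° − (-21.096°)| = 43.396°.
Elevation = 90° − 43.396° = 46.6°.

46.6°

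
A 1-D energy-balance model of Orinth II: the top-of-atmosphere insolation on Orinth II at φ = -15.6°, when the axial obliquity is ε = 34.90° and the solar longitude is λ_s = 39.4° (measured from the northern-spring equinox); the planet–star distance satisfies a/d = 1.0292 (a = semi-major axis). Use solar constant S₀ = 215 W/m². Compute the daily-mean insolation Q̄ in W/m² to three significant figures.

Solar declination: sin δ = sin ε · sin λ_s = sin 34.90° × sin 39.4° = 0.36316, so δ = +21.294°.
cos H₀ = −tan(-15.6°) tan(+21.294°) = 0.1088, H₀ = 1.4618 rad.
Bracket: H₀ sin φ sin δ + cos φ cos δ sin H₀ = 1.4618×-0.26892×0.36316 + 0.96316×0.93173×0.99406 = -0.142761 + 0.892074 = 0.749313.
Inverse-square distance factor (a/d)² = 1.0292² = 1.059253.
Q̄ = (S₀/π) × 1.059253 × [bracket] = (215/π) × 1.059253 × 0.749313 = 54.32 W/m².

Q̄ ≈ 54.3 W/m²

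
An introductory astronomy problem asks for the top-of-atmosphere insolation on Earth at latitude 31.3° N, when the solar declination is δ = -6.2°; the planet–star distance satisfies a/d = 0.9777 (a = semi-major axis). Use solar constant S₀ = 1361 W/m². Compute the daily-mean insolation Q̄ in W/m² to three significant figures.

Q̄ ≈ 316 W/m²

cos H₀ = −tan(+31.3°) tan(-6.200°) = 0.0661, H₀ = 1.5047 rad.
Bracket: H₀ sin φ sin δ + cos φ cos δ sin H₀ = 1.5047×0.51952×-0.10800 + 0.85446×0.99415×0.99782 = -0.084426 + 0.847610 = 0.763184.
Inverse-square distance factor (a/d)² = 0.9777² = 0.955897.
Q̄ = (S₀/π) × 0.955897 × [bracket] = (1361/π) × 0.955897 × 0.763184 = 316.0 W/m².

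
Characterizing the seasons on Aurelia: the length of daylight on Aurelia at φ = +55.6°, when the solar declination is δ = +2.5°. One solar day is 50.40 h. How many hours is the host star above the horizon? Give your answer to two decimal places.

cos H₀ = −tan φ · tan δ = −tan(+55.6°) × tan(+2.500°) = -0.0638, so H₀ = 1.6346 rad = 93.66°.
Daylight = 2H₀/(2π) × 50.40 h = (1.6346/π) × 50.40 = 26.22 h.

26.22 h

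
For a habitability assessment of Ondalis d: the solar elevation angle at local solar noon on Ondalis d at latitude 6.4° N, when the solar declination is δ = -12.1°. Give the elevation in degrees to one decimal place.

71.5°

At local noon the hour angle is zero, so the zenith angle equals |ϕ − δ| = |+6.4° − (-12.100°)| = 18.500°.
Elevation = 90° − 18.500° = 71.5°.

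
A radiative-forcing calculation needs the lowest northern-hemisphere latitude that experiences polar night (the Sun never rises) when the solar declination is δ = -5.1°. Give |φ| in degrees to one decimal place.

Polar night requires cos H₀ = −tan φ tan δ ≥ 1, i.e. tan φ tan δ ≤ −1.
The boundary is |tan φ| · |tan δ| = 1, so |φ| = 90° − |δ| = 90° − 5.1° = 84.9° in the northern hemisphere.

|φ| = 84.9°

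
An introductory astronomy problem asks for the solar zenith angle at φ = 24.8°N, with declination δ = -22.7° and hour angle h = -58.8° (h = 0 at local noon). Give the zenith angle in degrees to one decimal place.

θ_z = 74.2°

cos θ_z = sin φ sin δ + cos φ cos δ cos h = -0.161869 + 0.433827 = 0.271958.
θ_z = arccos(0.271958) = 74.2°.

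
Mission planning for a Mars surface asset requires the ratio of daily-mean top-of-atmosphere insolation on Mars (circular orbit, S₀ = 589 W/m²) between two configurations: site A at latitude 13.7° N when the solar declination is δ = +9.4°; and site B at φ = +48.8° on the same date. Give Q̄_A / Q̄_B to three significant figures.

Q̄_A / Q̄_B ≈ 1.19

— Configuration A (φ=+13.7°):
cos H₀ = −tan(+13.7°) tan(+9.400°) = -0.0404, H₀ = 1.6112 rad.
Bracket: H₀ sin φ sin δ + cos φ cos δ sin H₀ = 1.6112×0.23684×0.16333 + 0.97155×0.98657×0.99919 = 0.062326 + 0.957726 = 1.020052.
Q̄ = (S₀/π) × [bracket] = (589/π) × 1.020052 = 191.24 W/m².
— Configuration B (φ=+48.8°):
cos H₀ = −tan(+48.8°) tan(+9.400°) = -0.1891, H₀ = 1.7610 rad.
Bracket: H₀ sin φ sin δ + cos φ cos δ sin H₀ = 1.7610×0.75241×0.16333 + 0.65869×0.98657×0.98196 = 0.216411 + 0.638121 = 0.854532.
Q̄ = (S₀/π) × [bracket] = (589/π) × 0.854532 = 160.21 W/m².
Ratio Q̄_A / Q̄_B = 191.24 / 160.21 = 1.194.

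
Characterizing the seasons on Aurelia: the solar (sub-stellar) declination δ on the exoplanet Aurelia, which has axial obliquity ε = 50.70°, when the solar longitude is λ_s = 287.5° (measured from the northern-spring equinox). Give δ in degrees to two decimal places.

sin δ = sin ε · sin λ_s = sin 50.70° × sin 287.5° = -0.738025.
δ = arcsin(-0.738025) = -47.56°.

δ = -47.56°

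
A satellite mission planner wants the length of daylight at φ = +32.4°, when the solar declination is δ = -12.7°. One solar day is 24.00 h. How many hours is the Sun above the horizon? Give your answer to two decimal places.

10.90 h

cos H₀ = −tan φ · tan δ = −tan(+32.4°) × tan(-12.700°) = 0.1430, so H₀ = 1.4273 rad = 81.78°.
Daylight = 2H₀/(2π) × 24.00 h = (1.4273/π) × 24.00 = 10.90 h.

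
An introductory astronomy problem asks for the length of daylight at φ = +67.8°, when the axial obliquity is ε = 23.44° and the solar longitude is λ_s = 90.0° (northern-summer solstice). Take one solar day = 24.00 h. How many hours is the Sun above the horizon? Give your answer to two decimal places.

Solar declination: sin δ = sin ε · sin λ_s = sin 23.44° × sin 90.0° = 0.39779, so δ = +23.440°.
Sunrise equation: cos H₀ = −tan φ · tan δ = -1.0624 ≤ −1, so the Sun never sets (polar day) and H₀ = π.
Daylight = 2H₀/(2π) × 24.00 h = (3.1416/π) × 24.00 = 24.00 h.

24.00 h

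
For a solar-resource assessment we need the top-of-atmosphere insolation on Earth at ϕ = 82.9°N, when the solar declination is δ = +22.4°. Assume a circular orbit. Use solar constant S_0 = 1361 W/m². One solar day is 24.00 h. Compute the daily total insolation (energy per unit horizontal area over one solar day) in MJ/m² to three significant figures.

44.5 MJ/m²

cos h₀ = −tan(+82.9°) tan(+22.400°) = -3.3091 ≤ −1 ⇒ polar day, h₀ = π.
Bracket: h₀ sin ϕ sin δ + cos ϕ cos δ sin h₀ = 3.1416×0.99233×0.38107 + 0.12360×0.92455×0.00000 = 1.187987 + 0.000000 = 1.187987.
Q̄ = (S_0/π) × [bracket] = (1361/π) × 1.187987 = 514.66 W/m².
Daily total = Q̄ × 24.00 h × 3600 s/h = 514.66 × 24.00 × 3600 / 10⁶ = 44.47 MJ/m².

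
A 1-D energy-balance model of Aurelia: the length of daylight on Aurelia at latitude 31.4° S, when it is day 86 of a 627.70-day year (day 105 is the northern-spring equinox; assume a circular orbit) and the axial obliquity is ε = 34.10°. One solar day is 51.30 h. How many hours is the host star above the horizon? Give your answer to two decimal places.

Solar longitude: L_s = 360° × (86 − 105)/627.70 = -10.897°, i.e. -10.897° + 360° = 349.103°.
sin δ = sin 34.10° × sin 349.103° = -0.10598, so δ = -6.084°.
cos h₀ = −tan ϕ · tan δ = −tan(-31.4°) × tan(-6.084°) = -0.0651, so h₀ = 1.6359 rad = 93.73°.
Daylight = 2h₀/(2π) × 51.30 h = (1.6359/π) × 51.30 = 26.71 h.

26.71 h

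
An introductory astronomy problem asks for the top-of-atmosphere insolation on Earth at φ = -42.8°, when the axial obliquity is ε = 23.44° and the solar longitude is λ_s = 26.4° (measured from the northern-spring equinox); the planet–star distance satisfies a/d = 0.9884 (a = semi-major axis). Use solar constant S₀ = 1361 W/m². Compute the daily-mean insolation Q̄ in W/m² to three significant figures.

Solar declination: sin δ = sin ε · sin λ_s = sin 23.44° × sin 26.4° = 0.17687, so δ = +10.188°.
cos H₀ = −tan(-42.8°) tan(+10.188°) = 0.1664, H₀ = 1.4036 rad.
Bracket: H₀ sin φ sin δ + cos φ cos δ sin H₀ = 1.4036×-0.67944×0.17687 + 0.73373×0.98423×0.98606 = -0.168674 + 0.712092 = 0.543418.
Inverse-square distance factor (a/d)² = 0.9884² = 0.976935.
Q̄ = (S₀/π) × 0.976935 × [bracket] = (1361/π) × 0.976935 × 0.543418 = 230.0 W/m².

Q̄ ≈ 230 W/m²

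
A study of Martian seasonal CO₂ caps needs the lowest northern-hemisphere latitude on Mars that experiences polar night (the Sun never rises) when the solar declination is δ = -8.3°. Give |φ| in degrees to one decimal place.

Polar night requires cos H₀ = −tan φ tan δ ≥ 1, i.e. tan φ tan δ ≤ −1.
The boundary is |tan φ| · |tan δ| = 1, so |φ| = 90° − |δ| = 90° − 8.3° = 81.7° in the northern hemisphere.

|φ| = 81.7°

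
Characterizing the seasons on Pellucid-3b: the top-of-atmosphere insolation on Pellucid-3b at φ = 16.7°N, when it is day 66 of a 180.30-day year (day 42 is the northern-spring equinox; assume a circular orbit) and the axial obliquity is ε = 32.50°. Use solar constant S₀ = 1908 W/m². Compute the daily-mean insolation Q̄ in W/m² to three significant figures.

Q̄ ≈ 647 W/m²

Solar longitude: λ_s = 360° × (66 − 42)/180.30 = 47.920°.
sin δ = sin 32.50° × sin 47.920° = 0.39879, so δ = +23.503°.
cos H₀ = −tan(+16.7°) tan(+23.503°) = -0.1305, H₀ = 1.7016 rad.
Bracket: H₀ sin φ sin δ + cos φ cos δ sin H₀ = 1.7016×0.28736×0.39879 + 0.95782×0.91704×0.99145 = 0.194997 + 0.870849 = 1.065846.
Q̄ = (S₀/π) × [bracket] = (1908/π) × 1.065846 = 647.3 W/m².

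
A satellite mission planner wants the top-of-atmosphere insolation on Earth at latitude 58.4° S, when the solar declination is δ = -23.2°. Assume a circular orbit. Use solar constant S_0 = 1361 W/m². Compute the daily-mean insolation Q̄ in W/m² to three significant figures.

cos h₀ = −tan(-58.4°) tan(-23.200°) = -0.6967, h₀ = 2.3416 rad.
Bracket: h₀ sin ϕ sin δ + cos ϕ cos δ sin h₀ = 2.3416×-0.85173×-0.39394 + 0.52399×0.91914×0.71738 = 0.785678 + 0.345505 = 1.131183.
Q̄ = (S_0/π) × [bracket] = (1361/π) × 1.131183 = 490.1 W/m².

Q̄ ≈ 490 W/m²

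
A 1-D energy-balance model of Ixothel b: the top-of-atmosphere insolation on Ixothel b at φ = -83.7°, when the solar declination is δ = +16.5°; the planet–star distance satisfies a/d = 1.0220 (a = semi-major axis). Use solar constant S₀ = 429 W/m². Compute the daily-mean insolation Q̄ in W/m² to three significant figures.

Q̄ ≈ 0.00 W/m²

cos H₀ = −tan(-83.7°) tan(+16.500°) = 2.6831 ≥ 1 ⇒ polar night, H₀ = 0 and Q̄ = 0.
Inverse-square distance factor (a/d)² = 1.0220² = 1.044484.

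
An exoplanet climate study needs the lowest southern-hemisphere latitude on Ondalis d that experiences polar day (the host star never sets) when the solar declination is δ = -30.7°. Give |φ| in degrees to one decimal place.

Polar day requires cos H₀ = −tan φ tan δ ≤ −1, i.e. tan φ tan δ ≥ 1.
The boundary is |tan φ| · |tan δ| = 1, so |φ| = 90° − |δ| = 90° − 30.7° = 59.3° in the southern hemisphere.

|φ| = 59.3°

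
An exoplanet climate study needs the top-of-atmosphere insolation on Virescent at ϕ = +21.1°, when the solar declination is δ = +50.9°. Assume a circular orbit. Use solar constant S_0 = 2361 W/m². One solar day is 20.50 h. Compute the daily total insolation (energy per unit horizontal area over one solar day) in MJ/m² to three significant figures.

60.7 MJ/m²

cos h₀ = −tan(+21.1°) tan(+50.900°) = -0.4748, h₀ = 2.0655 rad.
Bracket: h₀ sin ϕ sin δ + cos ϕ cos δ sin h₀ = 2.0655×0.36000×0.77605 + 0.93295×0.63068×0.88009 = 0.577055 + 0.517839 = 1.094894.
Q̄ = (S_0/π) × [bracket] = (2361/π) × 1.094894 = 822.85 W/m².
Daily total = Q̄ × 20.50 h × 3600 s/h = 822.85 × 20.50 × 3600 / 10⁶ = 60.73 MJ/m².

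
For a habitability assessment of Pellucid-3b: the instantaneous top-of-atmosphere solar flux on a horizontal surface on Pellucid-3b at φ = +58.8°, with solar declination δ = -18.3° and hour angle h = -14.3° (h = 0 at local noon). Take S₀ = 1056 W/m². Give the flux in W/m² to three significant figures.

cos θ_z = sin φ sin δ + cos φ cos δ cos h = -0.268578 + 0.476589 = 0.208011.
Flux = S₀ · cos θ_z = 1056 × 0.208011 = 219.7 W/m².

220 W/m²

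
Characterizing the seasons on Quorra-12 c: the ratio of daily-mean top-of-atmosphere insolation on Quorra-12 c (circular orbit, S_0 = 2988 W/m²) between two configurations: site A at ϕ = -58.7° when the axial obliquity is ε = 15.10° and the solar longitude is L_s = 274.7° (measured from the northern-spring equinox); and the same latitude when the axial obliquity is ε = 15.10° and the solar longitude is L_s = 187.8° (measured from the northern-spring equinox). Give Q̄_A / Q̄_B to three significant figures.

Q̄_A / Q̄_B ≈ 1.59

— Configuration A (ϕ=-58.7°):
Solar declination: sin δ = sin ε · sin L_s = sin 15.10° × sin 274.7° = -0.25963, so δ = -15.048°.
cos h₀ = −tan(-58.7°) tan(-15.048°) = -0.4422, h₀ = 2.0288 rad.
Bracket: h₀ sin ϕ sin δ + cos ϕ cos δ sin h₀ = 2.0288×-0.85446×-0.25963 + 0.51952×0.96571×0.89693 = 0.450076 + 0.449995 = 0.900071.
Q̄ = (S_0/π) × [bracket] = (2988/π) × 0.900071 = 856.07 W/m².
— Configuration B (ϕ=-58.7°):
Solar declination: sin δ = sin ε · sin L_s = sin 15.10° × sin 187.8° = -0.03535, so δ = -2.026°.
cos h₀ = −tan(-58.7°) tan(-2.026°) = -0.0582, h₀ = 1.6290 rad.
Bracket: h₀ sin ϕ sin δ + cos ϕ cos δ sin h₀ = 1.6290×-0.85446×-0.03535 + 0.51952×0.99937×0.99831 = 0.049204 + 0.518315 = 0.567519.
Q̄ = (S_0/π) × [bracket] = (2988/π) × 0.567519 = 539.77 W/m².
Ratio Q̄_A / Q̄_B = 856.07 / 539.77 = 1.586.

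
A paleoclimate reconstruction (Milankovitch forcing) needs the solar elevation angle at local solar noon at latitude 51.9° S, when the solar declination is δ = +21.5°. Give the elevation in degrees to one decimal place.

16.6°

At local noon the hour angle is zero, so the zenith angle equals |φ − δ| = |-51.9° − (+21.500°)| = 73.400°.
Elevation = 90° − 73.400° = 16.6°.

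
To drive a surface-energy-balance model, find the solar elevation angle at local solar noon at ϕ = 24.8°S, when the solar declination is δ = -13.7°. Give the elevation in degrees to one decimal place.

78.9°

At local noon the hour angle is zero, so the zenith angle equals |ϕ − δ| = |-24.8° − (-13.700°)| = 11.100°.
Elevation = 90° − 11.100° = 78.9°.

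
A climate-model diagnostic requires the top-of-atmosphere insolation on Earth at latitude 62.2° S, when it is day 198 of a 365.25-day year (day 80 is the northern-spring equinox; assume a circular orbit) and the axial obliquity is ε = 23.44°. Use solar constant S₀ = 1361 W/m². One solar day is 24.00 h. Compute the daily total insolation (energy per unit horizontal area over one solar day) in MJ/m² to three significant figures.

Solar longitude: λ_s = 360° × (198 − 80)/365.25 = 116.304°.
sin δ = sin 23.44° × sin 116.304° = 0.35660, so δ = +20.892°.
cos H₀ = −tan(-62.2°) tan(+20.892°) = 0.7239, H₀ = 0.7613 rad.
Bracket: H₀ sin φ sin δ + cos φ cos δ sin H₀ = 0.7613×-0.88458×0.35660 + 0.46639×0.93426×0.68986 = -0.240145 + 0.300592 = 0.060447.
Q̄ = (S₀/π) × [bracket] = (1361/π) × 0.060447 = 26.187 W/m².
Daily total = Q̄ × 24.00 h × 3600 s/h = 26.187 × 24.00 × 3600 / 10⁶ = 2.263 MJ/m².

2.26 MJ/m²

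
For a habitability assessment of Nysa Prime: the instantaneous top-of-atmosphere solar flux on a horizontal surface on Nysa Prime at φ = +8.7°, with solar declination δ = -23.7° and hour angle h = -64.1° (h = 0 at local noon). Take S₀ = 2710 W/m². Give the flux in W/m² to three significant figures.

907 W/m²

cos θ_z = sin φ sin δ + cos φ cos δ cos h = -0.060799 + 0.395361 = 0.334562.
Flux = S₀ · cos θ_z = 2710 × 0.334562 = 906.7 W/m².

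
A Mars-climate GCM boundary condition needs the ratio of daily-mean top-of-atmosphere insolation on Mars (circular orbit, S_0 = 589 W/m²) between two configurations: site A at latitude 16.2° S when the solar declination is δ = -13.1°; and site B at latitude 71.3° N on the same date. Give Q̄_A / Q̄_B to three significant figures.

— Configuration A (ϕ=-16.2°):
cos h₀ = −tan(-16.2°) tan(-13.100°) = -0.0676, h₀ = 1.6385 rad.
Bracket: h₀ sin ϕ sin δ + cos ϕ cos δ sin h₀ = 1.6385×-0.27899×-0.22665 + 0.96029×0.97398×0.99771 = 0.103607 + 0.933161 = 1.036768.
Q̄ = (S_0/π) × [bracket] = (589/π) × 1.036768 = 194.38 W/m².
— Configuration B (ϕ=+71.3°):
cos h₀ = −tan(+71.3°) tan(-13.100°) = 0.6875, h₀ = 0.8127 rad.
Bracket: h₀ sin ϕ sin δ + cos ϕ cos δ sin h₀ = 0.8127×0.94721×-0.22665 + 0.32061×0.97398×0.72618 = -0.174475 + 0.226763 = 0.052288.
Q̄ = (S_0/π) × [bracket] = (589/π) × 0.052288 = 9.8032 W/m².
Ratio Q̄_A / Q̄_B = 194.38 / 9.8032 = 19.83.

Q̄_A / Q̄_B ≈ 19.8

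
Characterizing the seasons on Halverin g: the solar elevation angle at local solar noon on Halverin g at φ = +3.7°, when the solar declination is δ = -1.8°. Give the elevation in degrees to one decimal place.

84.5°

At local noon the hour angle is zero, so the zenith angle equals |φ − δ| = |+3.7° − (-1.800°)| = 5.500°.
Elevation = 90° − 5.500° = 84.5°.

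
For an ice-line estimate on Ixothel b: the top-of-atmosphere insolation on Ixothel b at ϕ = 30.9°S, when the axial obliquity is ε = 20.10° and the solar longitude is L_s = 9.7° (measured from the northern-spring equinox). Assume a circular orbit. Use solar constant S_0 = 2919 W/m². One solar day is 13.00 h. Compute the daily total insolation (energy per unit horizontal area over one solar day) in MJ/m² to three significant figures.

Solar declination: sin δ = sin ε · sin L_s = sin 20.10° × sin 9.7° = 0.05790, so δ = +3.319°.
cos h₀ = −tan(-30.9°) tan(+3.319°) = 0.0347, h₀ = 1.5361 rad.
Bracket: h₀ sin ϕ sin δ + cos ϕ cos δ sin h₀ = 1.5361×-0.51354×0.05790 + 0.85806×0.99832×0.99940 = -0.045674 + 0.856104 = 0.810430.
Q̄ = (S_0/π) × [bracket] = (2919/π) × 0.810430 = 753.01 W/m².
Daily total = Q̄ × 13.00 h × 3600 s/h = 753.01 × 13.00 × 3600 / 10⁶ = 35.24 MJ/m².

35.2 MJ/m²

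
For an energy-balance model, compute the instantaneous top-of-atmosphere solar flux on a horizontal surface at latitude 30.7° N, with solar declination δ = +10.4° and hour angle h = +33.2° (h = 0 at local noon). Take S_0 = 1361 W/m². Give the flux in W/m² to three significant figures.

1.09e+03 W/m²

cos θ_z = sin ϕ sin δ + cos ϕ cos δ cos h = 0.092163 + 0.707673 = 0.799836.
Flux = S_0 · cos θ_z = 1361 × 0.799836 = 1089 W/m².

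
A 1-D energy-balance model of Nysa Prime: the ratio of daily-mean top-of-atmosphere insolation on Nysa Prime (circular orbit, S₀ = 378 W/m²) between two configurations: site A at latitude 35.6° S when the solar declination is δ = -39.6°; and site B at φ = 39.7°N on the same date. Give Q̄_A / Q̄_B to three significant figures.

— Configuration A (φ=-35.6°):
cos H₀ = −tan(-35.6°) tan(-39.600°) = -0.5923, H₀ = 2.2047 rad.
Bracket: H₀ sin φ sin δ + cos φ cos δ sin H₀ = 2.2047×-0.58212×-0.63742 + 0.81310×0.77051×0.80574 = 0.818065 + 0.504797 = 1.322862.
Q̄ = (S₀/π) × [bracket] = (378/π) × 1.322862 = 159.17 W/m².
— Configuration B (φ=+39.7°):
cos H₀ = −tan(+39.7°) tan(-39.600°) = 0.6868, H₀ = 0.8137 rad.
Bracket: H₀ sin φ sin δ + cos φ cos δ sin H₀ = 0.8137×0.63877×-0.63742 + 0.76940×0.77051×0.72683 = -0.331310 + 0.430887 = 0.099577.
Q̄ = (S₀/π) × [bracket] = (378/π) × 0.099577 = 11.981 W/m².
Ratio Q̄_A / Q̄_B = 159.17 / 11.981 = 13.29.

Q̄_A / Q̄_B ≈ 13.3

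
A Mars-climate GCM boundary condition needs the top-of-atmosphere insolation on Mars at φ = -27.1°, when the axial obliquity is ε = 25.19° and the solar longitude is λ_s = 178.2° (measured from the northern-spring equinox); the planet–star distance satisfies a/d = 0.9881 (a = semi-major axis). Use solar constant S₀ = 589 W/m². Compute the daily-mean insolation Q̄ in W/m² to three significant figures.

Solar declination: sin δ = sin ε · sin λ_s = sin 25.19° × sin 178.2° = 0.01337, so δ = +0.766°.
cos H₀ = −tan(-27.1°) tan(+0.766°) = 0.0068, H₀ = 1.5640 rad.
Bracket: H₀ sin φ sin δ + cos φ cos δ sin H₀ = 1.5640×-0.45554×0.01337 + 0.89021×0.99991×0.99998 = -0.009526 + 0.890112 = 0.880586.
Inverse-square distance factor (a/d)² = 0.9881² = 0.976342.
Q̄ = (S₀/π) × 0.976342 × [bracket] = (589/π) × 0.976342 × 0.880586 = 161.2 W/m².

Q̄ ≈ 161 W/m²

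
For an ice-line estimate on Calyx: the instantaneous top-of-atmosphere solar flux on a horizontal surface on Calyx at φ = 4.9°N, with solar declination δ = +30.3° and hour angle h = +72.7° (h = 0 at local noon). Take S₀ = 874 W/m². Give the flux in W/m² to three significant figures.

cos θ_z = sin φ sin δ + cos φ cos δ cos h = 0.043095 + 0.255814 = 0.298909.
Flux = S₀ · cos θ_z = 874 × 0.298909 = 261.2 W/m².

261 W/m²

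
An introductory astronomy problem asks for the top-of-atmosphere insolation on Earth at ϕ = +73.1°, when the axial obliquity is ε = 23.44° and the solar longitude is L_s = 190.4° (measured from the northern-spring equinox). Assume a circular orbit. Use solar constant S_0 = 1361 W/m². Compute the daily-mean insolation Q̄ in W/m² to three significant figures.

Q̄ ≈ 82.4 W/m²

Solar declination: sin δ = sin ε · sin L_s = sin 23.44° × sin 190.4° = -0.07181, so δ = -4.118°.
cos h₀ = −tan(+73.1°) tan(-4.118°) = 0.2370, h₀ = 1.3316 rad.
Bracket: h₀ sin ϕ sin δ + cos ϕ cos δ sin h₀ = 1.3316×0.95681×-0.07181 + 0.29070×0.99742×0.97152 = -0.091492 + 0.281692 = 0.190200.
Q̄ = (S_0/π) × [bracket] = (1361/π) × 0.190200 = 82.40 W/m².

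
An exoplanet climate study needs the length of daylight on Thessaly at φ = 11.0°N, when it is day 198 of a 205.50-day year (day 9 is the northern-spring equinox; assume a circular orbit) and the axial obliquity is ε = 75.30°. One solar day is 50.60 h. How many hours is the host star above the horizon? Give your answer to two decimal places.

Solar longitude: λ_s = 360° × (198 − 9)/205.50 = 331.095°.
sin δ = sin 75.30° × sin 331.095° = -0.46754, so δ = -27.875°.
cos H₀ = −tan φ · tan δ = −tan(+11.0°) × tan(-27.875°) = 0.1028, so H₀ = 1.4678 rad = 84.10°.
Daylight = 2H₀/(2π) × 50.60 h = (1.4678/π) × 50.60 = 23.64 h.

23.64 h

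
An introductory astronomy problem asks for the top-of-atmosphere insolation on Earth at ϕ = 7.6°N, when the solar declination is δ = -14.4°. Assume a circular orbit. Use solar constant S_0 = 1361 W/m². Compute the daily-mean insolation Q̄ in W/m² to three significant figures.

cos h₀ = −tan(+7.6°) tan(-14.400°) = 0.0343, h₀ = 1.5365 rad.
Bracket: h₀ sin ϕ sin δ + cos ϕ cos δ sin h₀ = 1.5365×0.13226×-0.24869 + 0.99122×0.96858×0.99941 = -0.050538 + 0.959509 = 0.908971.
Q̄ = (S_0/π) × [bracket] = (1361/π) × 0.908971 = 393.8 W/m².

Q̄ ≈ 394 W/m²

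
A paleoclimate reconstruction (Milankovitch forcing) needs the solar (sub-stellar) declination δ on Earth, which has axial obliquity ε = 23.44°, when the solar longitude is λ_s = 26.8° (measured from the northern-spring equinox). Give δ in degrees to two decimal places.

δ = +10.33°

sin δ = sin ε · sin λ_s = sin 23.44° × sin 26.8° = 0.179354.
δ = arcsin(0.179354) = +10.33°.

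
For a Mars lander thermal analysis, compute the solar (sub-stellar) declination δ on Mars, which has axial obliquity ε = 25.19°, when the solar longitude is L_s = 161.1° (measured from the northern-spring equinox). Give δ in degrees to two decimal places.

δ = +7.92°

sin δ = sin ε · sin L_s = sin 25.19° × sin 161.1° = 0.137866.
δ = arcsin(0.137866) = +7.92°.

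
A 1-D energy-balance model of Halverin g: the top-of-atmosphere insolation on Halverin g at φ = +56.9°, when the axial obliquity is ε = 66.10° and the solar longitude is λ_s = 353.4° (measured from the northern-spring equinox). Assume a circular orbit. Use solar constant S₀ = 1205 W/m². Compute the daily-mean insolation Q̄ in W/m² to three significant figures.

Q̄ ≈ 158 W/m²

Solar declination: sin δ = sin ε · sin λ_s = sin 66.10° × sin 353.4° = -0.10508, so δ = -6.032°.
cos H₀ = −tan(+56.9°) tan(-6.032°) = 0.1621, H₀ = 1.4080 rad.
Bracket: H₀ sin φ sin δ + cos φ cos δ sin H₀ = 1.4080×0.83772×-0.10508 + 0.54610×0.99446×0.98678 = -0.123943 + 0.535895 = 0.411952.
Q̄ = (S₀/π) × [bracket] = (1205/π) × 0.411952 = 158.0 W/m².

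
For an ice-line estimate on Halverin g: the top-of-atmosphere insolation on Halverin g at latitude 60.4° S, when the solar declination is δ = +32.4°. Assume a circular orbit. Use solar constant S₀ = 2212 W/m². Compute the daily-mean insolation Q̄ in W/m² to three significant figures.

cos H₀ = −tan(-60.4°) tan(+32.400°) = 1.1171 ≥ 1 ⇒ polar night, H₀ = 0 and Q̄ = 0.

Q̄ ≈ 0.00 W/m²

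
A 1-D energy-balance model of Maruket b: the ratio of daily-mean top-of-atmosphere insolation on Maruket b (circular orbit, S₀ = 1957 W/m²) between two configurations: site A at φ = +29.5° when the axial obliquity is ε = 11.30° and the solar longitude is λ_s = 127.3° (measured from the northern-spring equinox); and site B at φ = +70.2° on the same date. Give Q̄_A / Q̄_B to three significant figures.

— Configuration A (φ=+29.5°):
Solar declination: sin δ = sin ε · sin λ_s = sin 11.30° × sin 127.3° = 0.15587, so δ = +8.967°.
cos H₀ = −tan(+29.5°) tan(+8.967°) = -0.0893, H₀ = 1.6602 rad.
Bracket: H₀ sin φ sin δ + cos φ cos δ sin H₀ = 1.6602×0.49242×0.15587 + 0.87036×0.98778×0.99601 = 0.127426 + 0.856294 = 0.983720.
Q̄ = (S₀/π) × [bracket] = (1957/π) × 0.983720 = 612.79 W/m².
— Configuration B (φ=+70.2°):
cos H₀ = −tan(+70.2°) tan(+8.967°) = -0.4383, H₀ = 2.0245 rad.
Bracket: H₀ sin φ sin δ + cos φ cos δ sin H₀ = 2.0245×0.94088×0.15587 + 0.33874×0.98778×0.89883 = 0.296903 + 0.300749 = 0.597652.
Q̄ = (S₀/π) × [bracket] = (1957/π) × 0.597652 = 372.30 W/m².
Ratio Q̄_A / Q̄_B = 612.79 / 372.30 = 1.646.

Q̄_A / Q̄_B ≈ 1.65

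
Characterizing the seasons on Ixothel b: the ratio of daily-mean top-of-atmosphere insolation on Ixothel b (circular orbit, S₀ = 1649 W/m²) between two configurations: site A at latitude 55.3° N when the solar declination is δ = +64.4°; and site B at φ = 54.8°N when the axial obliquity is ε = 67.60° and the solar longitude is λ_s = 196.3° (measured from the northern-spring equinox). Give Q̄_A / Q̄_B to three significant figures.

— Configuration A (φ=+55.3°):
cos H₀ = −tan(+55.3°) tan(+64.400°) = -3.0142 ≤ −1 ⇒ polar day, H₀ = π.
Bracket: H₀ sin φ sin δ + cos φ cos δ sin H₀ = 3.1416×0.82214×0.90183 + 0.56928×0.43209×0.00000 = 2.329278 + 0.000000 = 2.329278.
Q̄ = (S₀/π) × [bracket] = (1649/π) × 2.329278 = 1222.6 W/m².
— Configuration B (φ=+54.8°):
Solar declination: sin δ = sin ε · sin λ_s = sin 67.60° × sin 196.3° = -0.25949, so δ = -15.040°.
cos H₀ = −tan(+54.8°) tan(-15.040°) = 0.3809, H₀ = 1.1800 rad.
Bracket: H₀ sin φ sin δ + cos φ cos δ sin H₀ = 1.1800×0.81714×-0.25949 + 0.57643×0.96575×0.92462 = -0.250207 + 0.514724 = 0.264517.
Q̄ = (S₀/π) × [bracket] = (1649/π) × 0.264517 = 138.84 W/m².
Ratio Q̄_A / Q̄_B = 1222.6 / 138.84 = 8.806.

Q̄_A / Q̄_B ≈ 8.81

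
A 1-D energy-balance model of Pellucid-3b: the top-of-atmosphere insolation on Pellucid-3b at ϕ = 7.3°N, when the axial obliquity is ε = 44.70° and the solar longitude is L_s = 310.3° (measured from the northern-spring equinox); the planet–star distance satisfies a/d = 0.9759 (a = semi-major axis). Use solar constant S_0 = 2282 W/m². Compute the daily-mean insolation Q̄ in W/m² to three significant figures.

Solar declination: sin δ = sin ε · sin L_s = sin 44.70° × sin 310.3° = -0.53646, so δ = -32.443°.
cos h₀ = −tan(+7.3°) tan(-32.443°) = 0.0814, h₀ = 1.4893 rad.
Bracket: h₀ sin ϕ sin δ + cos ϕ cos δ sin h₀ = 1.4893×0.12706×-0.53646 + 0.99189×0.84393×0.99668 = -0.101515 + 0.834307 = 0.732792.
Inverse-square distance factor (a/d)² = 0.9759² = 0.952381.
Q̄ = (S_0/π) × 0.952381 × [bracket] = (2282/π) × 0.952381 × 0.732792 = 506.9 W/m².

Q̄ ≈ 507 W/m²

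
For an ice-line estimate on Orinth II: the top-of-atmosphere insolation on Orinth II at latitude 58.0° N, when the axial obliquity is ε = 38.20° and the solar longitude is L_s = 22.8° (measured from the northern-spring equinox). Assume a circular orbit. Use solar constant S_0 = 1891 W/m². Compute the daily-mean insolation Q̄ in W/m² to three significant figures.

Solar declination: sin δ = sin ε · sin L_s = sin 38.20° × sin 22.8° = 0.23964, so δ = +13.865°.
cos h₀ = −tan(+58.0°) tan(+13.865°) = -0.3950, h₀ = 1.9769 rad.
Bracket: h₀ sin ϕ sin δ + cos ϕ cos δ sin h₀ = 1.9769×0.84805×0.23964 + 0.52992×0.97086×0.91867 = 0.401759 + 0.472636 = 0.874395.
Q̄ = (S_0/π) × [bracket] = (1891/π) × 0.874395 = 526.3 W/m².

Q̄ ≈ 526 W/m²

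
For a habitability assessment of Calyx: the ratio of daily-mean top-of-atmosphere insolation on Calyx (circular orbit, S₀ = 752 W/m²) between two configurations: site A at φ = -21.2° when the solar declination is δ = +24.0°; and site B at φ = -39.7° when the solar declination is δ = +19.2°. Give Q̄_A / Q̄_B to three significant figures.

— Configuration A (φ=-21.2°):
cos H₀ = −tan(-21.2°) tan(+24.000°) = 0.1727, H₀ = 1.3972 rad.
Bracket: H₀ sin φ sin δ + cos φ cos δ sin H₀ = 1.3972×-0.36162×0.40674 + 0.93232×0.91355×0.98498 = -0.205508 + 0.838928 = 0.633420.
Q̄ = (S₀/π) × [bracket] = (752/π) × 0.633420 = 151.62 W/m².
— Configuration B (φ=-39.7°):
cos H₀ = −tan(-39.7°) tan(+19.200°) = 0.2891, H₀ = 1.2775 rad.
Bracket: H₀ sin φ sin δ + cos φ cos δ sin H₀ = 1.2775×-0.63877×0.32887 + 0.76940×0.94438×0.95730 = -0.268367 + 0.695580 = 0.427213.
Q̄ = (S₀/π) × [bracket] = (752/π) × 0.427213 = 102.26 W/m².
Ratio Q̄_A / Q̄_B = 151.62 / 102.26 = 1.483.

Q̄_A / Q̄_B ≈ 1.48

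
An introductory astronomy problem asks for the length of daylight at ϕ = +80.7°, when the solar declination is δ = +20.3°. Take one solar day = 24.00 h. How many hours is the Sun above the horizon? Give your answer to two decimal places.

24.00 h

Sunrise equation: cos h₀ = −tan ϕ · tan δ = -2.2589 ≤ −1, so the Sun never sets (polar day) and h₀ = π.
Daylight = 2h₀/(2π) × 24.00 h = (3.1416/π) × 24.00 = 24.00 h.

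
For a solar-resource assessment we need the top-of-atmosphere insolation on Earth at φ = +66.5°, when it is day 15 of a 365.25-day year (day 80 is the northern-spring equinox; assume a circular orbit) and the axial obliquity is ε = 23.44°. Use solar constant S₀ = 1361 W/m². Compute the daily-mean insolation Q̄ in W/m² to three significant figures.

Q̄ ≈ 6.28 W/m²

Solar longitude: λ_s = 360° × (15 − 80)/365.25 = -64.066°, i.e. -64.066° + 360° = 295.934°.
sin δ = sin 23.44° × sin 295.934° = -0.35773, so δ = -20.961°.
cos H₀ = −tan(+66.5°) tan(-20.961°) = 0.8810, H₀ = 0.4928 rad.
Bracket: H₀ sin φ sin δ + cos φ cos δ sin H₀ = 0.4928×0.91706×-0.35773 + 0.39875×0.93383×0.47307 = -0.161668 + 0.176155 = 0.014487.
Q̄ = (S₀/π) × [bracket] = (1361/π) × 0.014487 = 6.276 W/m².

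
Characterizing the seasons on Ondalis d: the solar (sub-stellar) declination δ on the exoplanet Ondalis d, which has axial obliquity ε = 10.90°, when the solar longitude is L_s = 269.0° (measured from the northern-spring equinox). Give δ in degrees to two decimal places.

sin δ = sin ε · sin L_s = sin 10.90° × sin 269.0° = -0.189067.
δ = arcsin(-0.189067) = -10.90°.

δ = -10.90°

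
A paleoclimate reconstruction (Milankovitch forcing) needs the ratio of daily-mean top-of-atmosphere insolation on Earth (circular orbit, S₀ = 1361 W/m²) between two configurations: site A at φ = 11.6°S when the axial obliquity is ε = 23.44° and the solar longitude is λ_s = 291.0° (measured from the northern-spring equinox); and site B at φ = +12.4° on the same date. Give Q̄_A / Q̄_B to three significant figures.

— Configuration A (φ=-11.6°):
Solar declination: sin δ = sin ε · sin λ_s = sin 23.44° × sin 291.0° = -0.37137, so δ = -21.800°.
cos H₀ = −tan(-11.6°) tan(-21.800°) = -0.0821, H₀ = 1.6530 rad.
Bracket: H₀ sin φ sin δ + cos φ cos δ sin H₀ = 1.6530×-0.20108×-0.37137 + 0.97958×0.92849×0.99662 = 0.123438 + 0.906456 = 1.029894.
Q̄ = (S₀/π) × [bracket] = (1361/π) × 1.029894 = 446.17 W/m².
— Configuration B (φ=+12.4°):
cos H₀ = −tan(+12.4°) tan(-21.800°) = 0.0879, H₀ = 1.4827 rad.
Bracket: H₀ sin φ sin δ + cos φ cos δ sin H₀ = 1.4827×0.21474×-0.37137 + 0.97667×0.92849×0.99613 = -0.118242 + 0.903319 = 0.785077.
Q̄ = (S₀/π) × [bracket] = (1361/π) × 0.785077 = 340.11 W/m².
Ratio Q̄_A / Q̄_B = 446.17 / 340.11 = 1.312.

Q̄_A / Q̄_B ≈ 1.31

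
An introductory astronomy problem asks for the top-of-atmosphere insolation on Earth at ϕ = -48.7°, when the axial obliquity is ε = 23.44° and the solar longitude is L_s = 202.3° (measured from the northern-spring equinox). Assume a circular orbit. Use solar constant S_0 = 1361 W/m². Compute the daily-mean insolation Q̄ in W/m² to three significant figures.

Solar declination: sin δ = sin ε · sin L_s = sin 23.44° × sin 202.3° = -0.15094, so δ = -8.682°.
cos h₀ = −tan(-48.7°) tan(-8.682°) = -0.1738, h₀ = 1.7455 rad.
Bracket: h₀ sin ϕ sin δ + cos ϕ cos δ sin h₀ = 1.7455×-0.75126×-0.15094 + 0.66000×0.98854×0.98478 = 0.197931 + 0.642506 = 0.840437.
Q̄ = (S_0/π) × [bracket] = (1361/π) × 0.840437 = 364.1 W/m².

Q̄ ≈ 364 W/m²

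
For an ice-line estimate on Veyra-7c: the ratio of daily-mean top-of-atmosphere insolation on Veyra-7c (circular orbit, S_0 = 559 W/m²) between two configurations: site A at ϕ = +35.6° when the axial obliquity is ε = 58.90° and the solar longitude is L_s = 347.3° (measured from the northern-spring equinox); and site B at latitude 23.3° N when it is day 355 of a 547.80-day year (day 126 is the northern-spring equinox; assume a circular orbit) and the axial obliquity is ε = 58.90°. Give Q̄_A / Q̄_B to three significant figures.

— Configuration A (ϕ=+35.6°):
Solar declination: sin δ = sin ε · sin L_s = sin 58.90° × sin 347.3° = -0.18825, so δ = -10.851°.
cos h₀ = −tan(+35.6°) tan(-10.851°) = 0.1372, h₀ = 1.4331 rad.
Bracket: h₀ sin ϕ sin δ + cos ϕ cos δ sin h₀ = 1.4331×0.58212×-0.18825 + 0.81310×0.98212×0.99054 = -0.157045 + 0.791007 = 0.633962.
Q̄ = (S_0/π) × [bracket] = (559/π) × 0.633962 = 112.80 W/m².
— Configuration B (ϕ=+23.3°):
Solar longitude: L_s = 360° × (355 − 126)/547.80 = 150.493°.
sin δ = sin 58.90° × sin 150.493° = 0.42174, so δ = +24.944°.
cos h₀ = −tan(+23.3°) tan(+24.944°) = -0.2003, h₀ = 1.7725 rad.
Bracket: h₀ sin ϕ sin δ + cos ϕ cos δ sin h₀ = 1.7725×0.39555×0.42174 + 0.91845×0.90672×0.97973 = 0.295687 + 0.815897 = 1.111584.
Q̄ = (S_0/π) × [bracket] = (559/π) × 1.111584 = 197.79 W/m².
Ratio Q̄_A / Q̄_B = 112.80 / 197.79 = 0.5703.

Q̄_A / Q̄_B ≈ 0.570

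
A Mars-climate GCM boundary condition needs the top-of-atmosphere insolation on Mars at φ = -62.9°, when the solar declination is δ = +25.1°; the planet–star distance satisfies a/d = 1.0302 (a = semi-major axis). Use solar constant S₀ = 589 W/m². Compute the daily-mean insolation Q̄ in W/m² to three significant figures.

Q̄ ≈ 1.91 W/m²

cos H₀ = −tan(-62.9°) tan(+25.100°) = 0.9154, H₀ = 0.4143 rad.
Bracket: H₀ sin φ sin δ + cos φ cos δ sin H₀ = 0.4143×-0.89021×0.42420 + 0.45554×0.90557×0.40254 = -0.156451 + 0.166057 = 0.009606.
Inverse-square distance factor (a/d)² = 1.0302² = 1.061312.
Q̄ = (S₀/π) × 1.061312 × [bracket] = (589/π) × 1.061312 × 0.009606 = 1.911 W/m².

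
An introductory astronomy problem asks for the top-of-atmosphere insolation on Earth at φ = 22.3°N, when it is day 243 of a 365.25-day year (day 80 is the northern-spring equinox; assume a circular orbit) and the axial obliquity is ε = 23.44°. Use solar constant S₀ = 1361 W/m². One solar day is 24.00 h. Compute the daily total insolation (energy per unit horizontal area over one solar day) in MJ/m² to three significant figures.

Solar longitude: λ_s = 360° × (243 − 80)/365.25 = 160.657°.
sin δ = sin 23.44° × sin 160.657° = 0.13176, so δ = +7.571°.
cos H₀ = −tan(+22.3°) tan(+7.571°) = -0.0545, H₀ = 1.6253 rad.
Bracket: H₀ sin φ sin δ + cos φ cos δ sin H₀ = 1.6253×0.37946×0.13176 + 0.92521×0.99128×0.99851 = 0.081261 + 0.915776 = 0.997037.
Q̄ = (S₀/π) × [bracket] = (1361/π) × 0.997037 = 431.94 W/m².
Daily total = Q̄ × 24.00 h × 3600 s/h = 431.94 × 24.00 × 3600 / 10⁶ = 37.32 MJ/m².

37.3 MJ/m²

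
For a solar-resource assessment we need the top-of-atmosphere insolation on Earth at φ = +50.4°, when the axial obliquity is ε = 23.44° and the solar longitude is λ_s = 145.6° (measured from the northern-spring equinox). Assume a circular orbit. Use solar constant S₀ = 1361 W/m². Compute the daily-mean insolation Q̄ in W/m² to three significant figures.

Q̄ ≈ 397 W/m²

Solar declination: sin δ = sin ε · sin λ_s = sin 23.44° × sin 145.6° = 0.22474, so δ = +12.987°.
cos H₀ = −tan(+50.4°) tan(+12.987°) = -0.2788, H₀ = 1.8533 rad.
Bracket: H₀ sin φ sin δ + cos φ cos δ sin H₀ = 1.8533×0.77051×0.22474 + 0.63742×0.97442×0.96035 = 0.320926 + 0.596488 = 0.917414.
Q̄ = (S₀/π) × [bracket] = (1361/π) × 0.917414 = 397.4 W/m².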